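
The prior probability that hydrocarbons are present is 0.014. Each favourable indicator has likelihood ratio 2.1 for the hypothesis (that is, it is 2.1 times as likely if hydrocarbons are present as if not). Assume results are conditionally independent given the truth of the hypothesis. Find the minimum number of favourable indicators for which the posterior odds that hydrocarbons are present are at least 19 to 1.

10

Prior odds = 0.014/0.986 = 7/493.
Likelihood ratio per favourable indicator = 2.1.
Target odds = 19.
Require 2.1ⁿ ≥ 19 ÷ (7/493) = 9367/7.
2.1⁹ ≈794.28 falls short of 9367/7 but 2.1¹⁰ ≈1667.99 reaches it, so n = 10.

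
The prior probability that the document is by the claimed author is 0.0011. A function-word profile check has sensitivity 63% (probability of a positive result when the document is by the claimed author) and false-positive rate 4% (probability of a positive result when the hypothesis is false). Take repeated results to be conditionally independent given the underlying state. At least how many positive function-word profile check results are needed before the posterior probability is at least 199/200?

Prior odds: 0.0011 ÷ 0.9989 = 11/9989.
Likelihood ratio of a positive result = 0.63/0.04 = 15.75.
Target posterior odds = 0.995/0.005 = 199.
Require 15.75ⁿ ≥ 199 ÷ (11/9989) = 1987811/11.
15.75⁴ = 15752961/256 falls short of 1987811/11 but 15.75⁵ = 992436543/1024 reaches it, so n = 5.

5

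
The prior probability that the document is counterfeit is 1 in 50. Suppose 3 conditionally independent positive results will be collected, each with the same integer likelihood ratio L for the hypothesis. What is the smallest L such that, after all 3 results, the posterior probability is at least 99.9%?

Prior odds = 0.02/0.98 = 1/49.
Target odds = 0.999/0.001 = 999.
Need L³ ≥ 999 ÷ (1/49) = 48951.
36³ = 46656 < 48951 ≤ 50653 = 37³, so L = 37.

37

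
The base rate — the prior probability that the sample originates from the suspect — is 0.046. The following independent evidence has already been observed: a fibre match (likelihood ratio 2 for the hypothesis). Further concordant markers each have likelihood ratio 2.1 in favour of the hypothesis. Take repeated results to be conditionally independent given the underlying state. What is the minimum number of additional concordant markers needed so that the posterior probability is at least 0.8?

Prior odds = 0.046/0.954 = 23/477.
Bayes factor of the evidence already in hand = 2.
Odds after that evidence = (23/477) × 2 = 46/477.
Target odds = 0.8/0.2 = 4.
Need 2.1ⁿ ≥ 4 ÷ (46/477) = 954/23.
2.1⁵ = 4084101/100000 falls short of 954/23 but 2.1⁶ = 85766121/1000000 reaches it, so n = 6.

6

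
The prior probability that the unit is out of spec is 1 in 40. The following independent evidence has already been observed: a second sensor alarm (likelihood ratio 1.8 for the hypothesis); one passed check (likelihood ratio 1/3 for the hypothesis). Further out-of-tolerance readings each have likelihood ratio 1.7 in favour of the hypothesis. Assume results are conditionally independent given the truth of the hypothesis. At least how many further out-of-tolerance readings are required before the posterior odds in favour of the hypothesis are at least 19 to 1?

Prior odds = 0.025/0.975 = 1/39.
Combined Bayes factor of the evidence already in hand = 1.8 × (1/3) = 0.6.
Odds after that evidence = (1/39) × 0.6 = 1/65.
Target odds = 19.
Need 1.7ⁿ ≥ 19 ÷ (1/65) = 1235.
1.7¹³ ≈990.458 falls short of 1235 but 1.7¹⁴ ≈1683.78 reaches it, so n = 14.

14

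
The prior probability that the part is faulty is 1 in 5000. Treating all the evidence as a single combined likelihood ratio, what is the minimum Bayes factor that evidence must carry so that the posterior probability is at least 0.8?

19996

Prior odds = 0.0002/0.9998 = 1/4999.
Target odds = 0.8/0.2 = 4.
Required Bayes factor = 4 ÷ (1/4999) = 19996.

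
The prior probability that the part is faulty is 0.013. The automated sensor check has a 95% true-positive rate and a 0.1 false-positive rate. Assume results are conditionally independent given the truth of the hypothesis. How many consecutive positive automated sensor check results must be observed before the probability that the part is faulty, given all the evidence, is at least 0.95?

Prior odds: 0.013 ÷ 0.987 = 13/987.
Likelihood ratio of a positive result = 0.95/0.1 = 9.5.
Target odds: 0.95 ÷ 0.05 = 19.
Need (13/987) × 9.5ⁿ ≥ 19, i.e. 9.5ⁿ ≥ 18753/13.
9.5³ = 857.375 falls short of 18753/13 but 9.5⁴ = 8145.0625 reaches it, so n = 4.

4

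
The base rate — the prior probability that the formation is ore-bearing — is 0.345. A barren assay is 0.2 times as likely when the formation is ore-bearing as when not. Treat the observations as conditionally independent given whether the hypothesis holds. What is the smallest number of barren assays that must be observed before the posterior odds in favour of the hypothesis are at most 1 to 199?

Prior odds = 0.345/0.655 = 69/131.
Likelihood ratio per barren assay = 0.2.
Target odds = 1/199.
Need (69/131) × 0.2ⁿ ≤ 1/199, i.e. 0.2ⁿ ≤ 131/13731.
0.2² = 0.04 is still above 131/13731 but 0.2³ = 0.008 is at or below it, so n = 3.

3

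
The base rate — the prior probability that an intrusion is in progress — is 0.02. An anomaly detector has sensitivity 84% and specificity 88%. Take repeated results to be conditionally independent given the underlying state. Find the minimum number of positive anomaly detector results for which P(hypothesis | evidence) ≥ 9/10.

4

Prior odds = 0.02/0.98 = 1/49.
False-positive rate = 1 − 0.88 = 0.12; likelihood ratio of a positive = 0.84/0.12 = 7.
Target posterior odds = 0.9/0.1 = 9.
Require 7ⁿ ≥ 9 ÷ (1/49) = 441.
7³ = 343 falls short of 441 but 7⁴ = 2401 reaches it, so n = 4.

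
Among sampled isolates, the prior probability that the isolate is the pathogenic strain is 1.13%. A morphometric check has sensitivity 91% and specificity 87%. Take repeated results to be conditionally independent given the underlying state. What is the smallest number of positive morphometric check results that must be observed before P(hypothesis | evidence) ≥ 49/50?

5

Prior odds = 0.0113/0.9887 = 113/9887.
False-positive rate = 1 − 0.87 = 0.13; likelihood ratio of a positive = 0.91/0.13 = 7.
Target odds: 0.98 ÷ 0.02 = 49.
Need (113/9887) × 7ⁿ ≥ 49, i.e. 7ⁿ ≥ 484463/113.
7⁴ = 2401 falls short of 484463/113 but 7⁵ = 16807 reaches it, so n = 5.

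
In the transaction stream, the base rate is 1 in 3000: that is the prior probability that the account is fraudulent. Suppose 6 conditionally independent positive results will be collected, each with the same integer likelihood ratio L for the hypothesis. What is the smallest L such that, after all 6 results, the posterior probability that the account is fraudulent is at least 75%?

Prior odds = (1/3000)/(2999/3000) = 1/2999.
Target odds = 0.75/0.25 = 3.
Need L⁶ ≥ 3 ÷ (1/2999) = 8997.
4⁶ = 4096 < 8997 ≤ 15625 = 5⁶, so L = 5.

5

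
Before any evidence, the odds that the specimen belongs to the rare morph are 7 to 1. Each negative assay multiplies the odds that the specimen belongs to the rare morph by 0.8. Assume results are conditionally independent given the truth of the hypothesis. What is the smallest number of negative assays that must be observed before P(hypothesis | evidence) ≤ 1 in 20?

22

Prior odds = 7.
Likelihood ratio per negative assay = 0.8.
Target posterior odds = 0.05/0.95 = 1/19.
Require 0.8ⁿ ≤ 1/19 ÷ 7 = 1/133.
0.8²¹ ≈0.00922337 is still above 1/133 but 0.8²² ≈0.0073787 is at or below it, so n = 22.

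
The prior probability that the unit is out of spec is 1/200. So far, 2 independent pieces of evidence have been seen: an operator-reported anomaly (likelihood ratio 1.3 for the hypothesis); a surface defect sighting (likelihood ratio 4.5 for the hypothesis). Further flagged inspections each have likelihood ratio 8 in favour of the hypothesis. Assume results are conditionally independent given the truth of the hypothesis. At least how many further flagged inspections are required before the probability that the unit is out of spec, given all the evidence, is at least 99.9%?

6

Prior odds = 0.005/0.995 = 1/199.
Combined Bayes factor of the evidence already in hand = 1.3 × 4.5 = 5.85.
Odds after that evidence = (1/199) × 5.85 = 117/3980.
Target odds = 0.999/0.001 = 999.
Need 8ⁿ ≥ 999 ÷ (117/3980) = 441780/13.
8⁵ = 32768 falls short of 441780/13 but 8⁶ = 262144 reaches it, so n = 6.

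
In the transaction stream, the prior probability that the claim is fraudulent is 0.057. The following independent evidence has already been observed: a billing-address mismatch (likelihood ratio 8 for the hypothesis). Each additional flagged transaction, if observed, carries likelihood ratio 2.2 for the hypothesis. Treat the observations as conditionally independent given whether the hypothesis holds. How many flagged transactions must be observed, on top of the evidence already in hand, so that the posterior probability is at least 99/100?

7

Prior odds = 0.057/0.943 = 57/943.
Bayes factor of the evidence already in hand = 8.
Odds after that evidence = (57/943) × 8 = 456/943.
Target odds = 0.99/0.01 = 99.
Need 2.2ⁿ ≥ 99 ÷ (456/943) = 31119/152.
2.2⁶ = 1771561/15625 falls short of 31119/152 but 2.2⁷ = 19487171/78125 reaches it, so n = 7.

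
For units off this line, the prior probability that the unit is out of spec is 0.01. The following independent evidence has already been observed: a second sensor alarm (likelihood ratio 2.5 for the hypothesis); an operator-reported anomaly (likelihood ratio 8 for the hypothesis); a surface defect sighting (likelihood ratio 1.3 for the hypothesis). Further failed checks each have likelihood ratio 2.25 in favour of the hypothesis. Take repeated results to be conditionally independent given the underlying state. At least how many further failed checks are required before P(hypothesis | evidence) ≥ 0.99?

8

Prior odds = 0.01/0.99 = 1/99.
Combined Bayes factor of the evidence already in hand = 2.5 × 8 × 1.3 = 26.
Odds after that evidence = (1/99) × 26 = 26/99.
Target odds = 0.99/0.01 = 99.
Need 2.25ⁿ ≥ 99 ÷ (26/99) = 9801/26.
2.25⁷ = 4782969/16384 falls short of 9801/26 but 2.25⁸ = 43046721/65536 reaches it, so n = 8.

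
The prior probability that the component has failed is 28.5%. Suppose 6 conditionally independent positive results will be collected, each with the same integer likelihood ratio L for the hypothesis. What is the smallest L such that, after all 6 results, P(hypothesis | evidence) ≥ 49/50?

Prior odds = 0.285/0.715 = 57/143.
Target odds = 0.98/0.02 = 49.
Need L⁶ ≥ 49 ÷ (57/143) = 7007/57.
2⁶ = 64 < 7007/57 ≤ 729 = 3⁶, so L = 3.

3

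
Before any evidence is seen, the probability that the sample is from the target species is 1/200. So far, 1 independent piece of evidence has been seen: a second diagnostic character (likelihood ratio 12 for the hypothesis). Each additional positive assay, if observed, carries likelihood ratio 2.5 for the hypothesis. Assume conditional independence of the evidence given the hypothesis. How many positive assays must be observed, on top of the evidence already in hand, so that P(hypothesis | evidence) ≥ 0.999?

Prior odds = 0.005/0.995 = 1/199.
Bayes factor of the evidence already in hand = 12.
Odds after that evidence = (1/199) × 12 = 12/199.
Target odds = 0.999/0.001 = 999.
Need 2.5ⁿ ≥ 999 ÷ (12/199) = 16566.75.
2.5¹⁰ = 9765625/1024 falls short of 16566.75 but 2.5¹¹ = 48828125/2048 reaches it, so n = 11.

11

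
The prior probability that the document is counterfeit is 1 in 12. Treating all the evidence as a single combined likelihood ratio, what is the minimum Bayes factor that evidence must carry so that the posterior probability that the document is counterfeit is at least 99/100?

Prior odds = (1/12)/(11/12) = 1/11.
Target odds = 0.99/0.01 = 99.
Required Bayes factor = 99 ÷ (1/11) = 1089.

1089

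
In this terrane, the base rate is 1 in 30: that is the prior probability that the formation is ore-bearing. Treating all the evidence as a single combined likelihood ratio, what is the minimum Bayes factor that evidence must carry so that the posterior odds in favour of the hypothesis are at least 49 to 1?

Prior odds = (1/30)/(29/30) = 1/29.
Target odds = 49.
Required Bayes factor = 49 ÷ (1/29) = 1421.

1421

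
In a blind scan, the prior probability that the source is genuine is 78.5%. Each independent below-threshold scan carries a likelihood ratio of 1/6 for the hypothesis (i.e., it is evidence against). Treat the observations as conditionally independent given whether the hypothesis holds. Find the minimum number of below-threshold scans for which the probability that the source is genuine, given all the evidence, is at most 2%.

Prior odds = 0.785/0.215 = 157/43.
Likelihood ratio per below-threshold scan = 1/6.
Target odds: 0.02 ÷ 0.98 = 1/49.
Need (157/43) × (1/6)ⁿ ≤ 1/49, i.e. (1/6)ⁿ ≤ 43/7693.
(1/6)² = 1/36 is still above 43/7693 but (1/6)³ = 1/216 is at or below it, so n = 3.

3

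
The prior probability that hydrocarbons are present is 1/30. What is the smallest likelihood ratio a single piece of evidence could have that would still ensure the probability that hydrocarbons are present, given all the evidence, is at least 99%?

Prior odds = (1/30)/(29/30) = 1/29.
Target odds = 0.99/0.01 = 99.
Required Bayes factor = 99 ÷ (1/29) = 2871.

2871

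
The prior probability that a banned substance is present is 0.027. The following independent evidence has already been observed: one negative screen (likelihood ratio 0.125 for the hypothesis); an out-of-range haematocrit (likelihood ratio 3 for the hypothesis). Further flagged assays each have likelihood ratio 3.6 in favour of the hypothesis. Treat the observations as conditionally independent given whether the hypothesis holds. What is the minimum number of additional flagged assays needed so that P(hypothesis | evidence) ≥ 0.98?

7

Prior odds = 0.027/0.973 = 27/973.
Combined Bayes factor of the evidence already in hand = 0.125 × 3 = 0.375.
Odds after that evidence = (27/973) × 0.375 = 81/7784.
Target odds = 0.98/0.02 = 49.
Need 3.6ⁿ ≥ 49 ÷ (81/7784) = 381416/81.
3.6⁶ = 34012224/15625 falls short of 381416/81 but 3.6⁷ = 612220032/78125 reaches it, so n = 7.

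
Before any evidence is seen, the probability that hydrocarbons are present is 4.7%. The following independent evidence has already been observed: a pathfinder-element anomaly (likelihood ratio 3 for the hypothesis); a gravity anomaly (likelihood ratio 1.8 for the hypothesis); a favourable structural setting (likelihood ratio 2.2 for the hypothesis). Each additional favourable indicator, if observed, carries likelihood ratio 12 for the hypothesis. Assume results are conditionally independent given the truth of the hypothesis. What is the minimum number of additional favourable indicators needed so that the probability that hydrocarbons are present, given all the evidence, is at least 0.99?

3

Prior odds = 0.047/0.953 = 47/953.
Combined Bayes factor of the evidence already in hand = 3 × 1.8 × 2.2 = 11.88.
Odds after that evidence = (47/953) × 11.88 = 13959/23825.
Target odds = 0.99/0.01 = 99.
Need 12ⁿ ≥ 99 ÷ (13959/23825) = 23825/141.
12² = 144 falls short of 23825/141 but 12³ = 1728 reaches it, so n = 3.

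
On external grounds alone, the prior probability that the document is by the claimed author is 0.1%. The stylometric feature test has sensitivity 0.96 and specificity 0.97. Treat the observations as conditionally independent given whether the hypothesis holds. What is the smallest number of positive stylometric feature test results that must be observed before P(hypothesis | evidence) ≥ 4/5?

Prior odds: 0.001 ÷ 0.999 = 1/999.
False-positive rate = 1 − 0.97 = 0.03; likelihood ratio of a positive = 0.96/0.03 = 32.
Target odds: 0.8 ÷ 0.2 = 4.
Need (1/999) × 32ⁿ ≥ 4, i.e. 32ⁿ ≥ 3996.
32² = 1024 falls short of 3996 but 32³ = 32768 reaches it, so n = 3.

3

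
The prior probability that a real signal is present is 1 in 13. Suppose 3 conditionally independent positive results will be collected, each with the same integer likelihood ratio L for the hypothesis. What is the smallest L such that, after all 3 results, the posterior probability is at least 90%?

Prior odds = (1/13)/(12/13) = 1/12.
Target odds = 0.9/0.1 = 9.
Need L³ ≥ 9 ÷ (1/12) = 108.
4³ = 64 < 108 ≤ 125 = 5³, so L = 5.

5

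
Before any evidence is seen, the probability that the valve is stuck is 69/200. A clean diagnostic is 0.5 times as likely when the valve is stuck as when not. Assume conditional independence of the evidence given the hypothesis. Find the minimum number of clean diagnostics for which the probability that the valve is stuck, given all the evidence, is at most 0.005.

7

Prior odds = 0.345/0.655 = 69/131.
Likelihood ratio per clean diagnostic = 0.5.
Target odds: 0.005 ÷ 0.995 = 1/199.
Require 0.5ⁿ ≤ 1/199 ÷ (69/131) = 131/13731.
0.5⁶ = 0.015625 is still above 131/13731 but 0.5⁷ = 0.0078125 is at or below it, so n = 7.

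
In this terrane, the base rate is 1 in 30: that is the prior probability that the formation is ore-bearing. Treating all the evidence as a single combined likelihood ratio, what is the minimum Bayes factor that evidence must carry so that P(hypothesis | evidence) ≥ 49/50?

1421

Prior odds = (1/30)/(29/30) = 1/29.
Target odds = 0.98/0.02 = 49.
Required Bayes factor = 49 ÷ (1/29) = 1421.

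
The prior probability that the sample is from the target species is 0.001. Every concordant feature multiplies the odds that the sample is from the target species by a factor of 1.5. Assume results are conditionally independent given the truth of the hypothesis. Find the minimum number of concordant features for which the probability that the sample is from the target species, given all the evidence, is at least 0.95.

Prior odds: 0.001 ÷ 0.999 = 1/999.
Likelihood ratio per concordant feature = 1.5.
Target odds: 0.95 ÷ 0.05 = 19.
Need (1/999) × 1.5ⁿ ≥ 19, i.e. 1.5ⁿ ≥ 18981.
1.5²⁴ ≈16834.1 falls short of 18981 but 1.5²⁵ ≈25251.2 reaches it, so n = 25.

25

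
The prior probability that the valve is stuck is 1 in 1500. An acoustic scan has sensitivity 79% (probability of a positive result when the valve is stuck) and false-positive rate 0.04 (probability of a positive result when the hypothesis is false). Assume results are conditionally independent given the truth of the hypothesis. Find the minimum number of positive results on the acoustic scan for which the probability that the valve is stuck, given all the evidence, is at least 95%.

4

Prior odds: (1/1500) ÷ (1499/1500) = 1/1499.
Likelihood ratio of a positive result = 0.79/0.04 = 19.75.
Target posterior odds = 0.95/0.05 = 19.
Require 19.75ⁿ ≥ 19 ÷ (1/1499) = 28481.
19.75³ = 7703.734375 falls short of 28481 but 19.75⁴ = 38950081/256 reaches it, so n = 4.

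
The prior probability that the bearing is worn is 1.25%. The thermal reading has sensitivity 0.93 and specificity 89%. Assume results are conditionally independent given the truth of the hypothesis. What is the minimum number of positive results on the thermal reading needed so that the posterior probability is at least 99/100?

5

Prior odds = 0.0125/0.9875 = 1/79.
False-positive rate = 1 − 0.89 = 0.11; likelihood ratio of a positive = 0.93/0.11 = 93/11.
Target posterior odds = 0.99/0.01 = 99.
Need (1/79) × (93/11)ⁿ ≥ 99, i.e. (93/11)ⁿ ≥ 7821.
(93/11)⁴ = 74805201/14641 falls short of 7821 but (93/11)⁵ ≈43196.8 reaches it, so n = 5.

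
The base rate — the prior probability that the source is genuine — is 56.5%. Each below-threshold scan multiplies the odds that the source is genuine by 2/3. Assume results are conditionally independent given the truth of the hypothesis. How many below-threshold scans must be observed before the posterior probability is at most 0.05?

Prior odds: 0.565 ÷ 0.435 = 113/87.
Likelihood ratio per below-threshold scan = 2/3.
Target odds: 0.05 ÷ 0.95 = 1/19.
Need (113/87) × (2/3)ⁿ ≤ 1/19, i.e. (2/3)ⁿ ≤ 87/2147.
(2/3)⁷ = 128/2187 is still above 87/2147 but (2/3)⁸ = 256/6561 is at or below it, so n = 8.

8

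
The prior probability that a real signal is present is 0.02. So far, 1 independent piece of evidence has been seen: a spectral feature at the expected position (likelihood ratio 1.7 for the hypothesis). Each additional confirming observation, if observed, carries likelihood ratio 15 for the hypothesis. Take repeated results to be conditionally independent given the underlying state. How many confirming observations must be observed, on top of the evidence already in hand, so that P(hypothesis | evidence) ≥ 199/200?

Prior odds = 0.02/0.98 = 1/49.
Bayes factor of the evidence already in hand = 1.7.
Odds after that evidence = (1/49) × 1.7 = 17/490.
Target odds = 0.995/0.005 = 199.
Need 15ⁿ ≥ 199 ÷ (17/490) = 97510/17.
15³ = 3375 falls short of 97510/17 but 15⁴ = 50625 reaches it, so n = 4.

4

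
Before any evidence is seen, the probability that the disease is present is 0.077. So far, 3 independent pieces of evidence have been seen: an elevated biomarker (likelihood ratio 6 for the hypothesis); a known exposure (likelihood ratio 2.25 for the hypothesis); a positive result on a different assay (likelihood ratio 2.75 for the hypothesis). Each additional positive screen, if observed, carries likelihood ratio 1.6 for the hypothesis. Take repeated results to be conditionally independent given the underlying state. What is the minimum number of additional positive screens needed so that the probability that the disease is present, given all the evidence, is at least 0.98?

6

Prior odds = 0.077/0.923 = 77/923.
Combined Bayes factor of the evidence already in hand = 6 × 2.25 × 2.75 = 37.125.
Odds after that evidence = (77/923) × 37.125 = 22869/7384.
Target odds = 0.98/0.02 = 49.
Need 1.6ⁿ ≥ 49 ÷ (22869/7384) = 51688/3267.
1.6⁵ = 10.48576 falls short of 51688/3267 but 1.6⁶ = 262144/15625 reaches it, so n = 6.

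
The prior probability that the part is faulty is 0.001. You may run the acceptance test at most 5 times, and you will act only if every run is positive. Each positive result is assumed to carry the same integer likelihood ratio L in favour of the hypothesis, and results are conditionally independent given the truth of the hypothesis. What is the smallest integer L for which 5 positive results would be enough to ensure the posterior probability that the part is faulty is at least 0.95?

8

Prior odds = 0.001/0.999 = 1/999.
Target odds = 0.95/0.05 = 19.
Need L⁵ ≥ 19 ÷ (1/999) = 18981.
7⁵ = 16807 < 18981 ≤ 32768 = 8⁵, so L = 8.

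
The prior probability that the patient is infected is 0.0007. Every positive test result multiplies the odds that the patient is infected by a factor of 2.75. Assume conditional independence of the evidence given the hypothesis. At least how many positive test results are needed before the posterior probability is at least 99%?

12

Prior odds = 0.0007/0.9993 = 7/9993.
Likelihood ratio per positive test result = 2.75.
Target odds: 0.99 ÷ 0.01 = 99.
Need (7/9993) × 2.75ⁿ ≥ 99, i.e. 2.75ⁿ ≥ 989307/7.
2.75¹¹ ≈68023.6 falls short of 989307/7 but 2.75¹² ≈187065 reaches it, so n = 12.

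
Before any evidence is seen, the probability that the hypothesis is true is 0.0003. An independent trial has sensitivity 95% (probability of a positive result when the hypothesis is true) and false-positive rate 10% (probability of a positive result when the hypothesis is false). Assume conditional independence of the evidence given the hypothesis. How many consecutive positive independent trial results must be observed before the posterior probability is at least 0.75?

5

Prior odds = 0.0003/0.9997 = 3/9997.
Likelihood ratio of a positive result = 0.95/0.1 = 9.5.
Target posterior odds = 0.75/0.25 = 3.
Require 9.5ⁿ ≥ 3 ÷ (3/9997) = 9997.
9.5⁴ = 8145.0625 falls short of 9997 but 9.5⁵ = 77378.09375 reaches it, so n = 5.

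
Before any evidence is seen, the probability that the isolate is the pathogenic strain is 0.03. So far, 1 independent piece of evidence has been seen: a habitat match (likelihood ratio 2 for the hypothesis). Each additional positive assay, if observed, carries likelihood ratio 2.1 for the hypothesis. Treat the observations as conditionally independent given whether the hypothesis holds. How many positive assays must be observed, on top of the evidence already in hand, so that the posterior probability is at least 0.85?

7

Prior odds = 0.03/0.97 = 3/97.
Bayes factor of the evidence already in hand = 2.
Odds after that evidence = (3/97) × 2 = 6/97.
Target odds = 0.85/0.15 = 17/3.
Need 2.1ⁿ ≥ 17/3 ÷ (6/97) = 1649/18.
2.1⁶ = 85766121/1000000 falls short of 1649/18 but 2.1⁷ ≈180.109 reaches it, so n = 7.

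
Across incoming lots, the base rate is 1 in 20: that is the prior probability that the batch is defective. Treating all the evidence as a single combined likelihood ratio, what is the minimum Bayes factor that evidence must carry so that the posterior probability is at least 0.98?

Prior odds = 0.05/0.95 = 1/19.
Target odds = 0.98/0.02 = 49.
Required Bayes factor = 49 ÷ (1/19) = 931.

931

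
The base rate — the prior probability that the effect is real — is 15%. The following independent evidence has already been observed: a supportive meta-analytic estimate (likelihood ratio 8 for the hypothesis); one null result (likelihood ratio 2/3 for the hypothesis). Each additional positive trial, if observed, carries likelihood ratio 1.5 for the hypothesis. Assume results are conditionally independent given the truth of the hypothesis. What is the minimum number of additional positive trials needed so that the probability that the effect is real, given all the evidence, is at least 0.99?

Prior odds = 0.15/0.85 = 3/17.
Combined Bayes factor of the evidence already in hand = 8 × (2/3) = 16/3.
Odds after that evidence = (3/17) × 16/3 = 16/17.
Target odds = 0.99/0.01 = 99.
Need 1.5ⁿ ≥ 99 ÷ (16/17) = 105.1875.
1.5¹¹ = 177147/2048 falls short of 105.1875 but 1.5¹² = 531441/4096 reaches it, so n = 12.

12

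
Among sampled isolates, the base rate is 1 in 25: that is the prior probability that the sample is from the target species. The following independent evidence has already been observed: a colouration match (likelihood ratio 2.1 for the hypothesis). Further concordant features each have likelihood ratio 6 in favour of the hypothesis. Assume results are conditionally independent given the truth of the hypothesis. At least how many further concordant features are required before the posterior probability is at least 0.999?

6

Prior odds = 0.04/0.96 = 1/24.
Bayes factor of the evidence already in hand = 2.1.
Odds after that evidence = (1/24) × 2.1 = 0.0875.
Target odds = 0.999/0.001 = 999.
Need 6ⁿ ≥ 999 ÷ 0.0875 = 79920/7.
6⁵ = 7776 falls short of 79920/7 but 6⁶ = 46656 reaches it, so n = 6.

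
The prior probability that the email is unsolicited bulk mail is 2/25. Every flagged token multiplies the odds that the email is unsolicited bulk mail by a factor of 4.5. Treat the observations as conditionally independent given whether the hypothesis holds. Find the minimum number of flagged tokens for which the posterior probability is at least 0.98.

5

Prior odds: 0.08 ÷ 0.92 = 2/23.
Likelihood ratio per flagged token = 4.5.
Target posterior odds = 0.98/0.02 = 49.
Need (2/23) × 4.5ⁿ ≥ 49, i.e. 4.5ⁿ ≥ 563.5.
4.5⁴ = 410.0625 falls short of 563.5 but 4.5⁵ = 1845.28125 reaches it, so n = 5.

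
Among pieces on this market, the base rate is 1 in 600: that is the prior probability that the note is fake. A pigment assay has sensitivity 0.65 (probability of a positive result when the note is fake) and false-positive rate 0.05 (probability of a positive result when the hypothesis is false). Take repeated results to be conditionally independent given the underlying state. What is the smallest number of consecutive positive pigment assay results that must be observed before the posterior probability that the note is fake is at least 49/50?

5

Prior odds = (1/600)/(599/600) = 1/599.
Likelihood ratio of a positive result = 0.65/0.05 = 13.
Target odds: 0.98 ÷ 0.02 = 49.
Need (1/599) × 13ⁿ ≥ 49, i.e. 13ⁿ ≥ 29351.
13⁴ = 28561 falls short of 29351 but 13⁵ = 371293 reaches it, so n = 5.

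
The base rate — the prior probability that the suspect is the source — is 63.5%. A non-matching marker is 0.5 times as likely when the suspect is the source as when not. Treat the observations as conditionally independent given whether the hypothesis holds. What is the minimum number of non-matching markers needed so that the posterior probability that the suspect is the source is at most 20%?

Prior odds = 0.635/0.365 = 127/73.
Likelihood ratio per non-matching marker = 0.5.
Target posterior odds = 0.2/0.8 = 0.25.
Require 0.5ⁿ ≤ 0.25 ÷ (127/73) = 73/508.
0.5² = 0.25 is still above 73/508 but 0.5³ = 0.125 is at or below it, so n = 3.

3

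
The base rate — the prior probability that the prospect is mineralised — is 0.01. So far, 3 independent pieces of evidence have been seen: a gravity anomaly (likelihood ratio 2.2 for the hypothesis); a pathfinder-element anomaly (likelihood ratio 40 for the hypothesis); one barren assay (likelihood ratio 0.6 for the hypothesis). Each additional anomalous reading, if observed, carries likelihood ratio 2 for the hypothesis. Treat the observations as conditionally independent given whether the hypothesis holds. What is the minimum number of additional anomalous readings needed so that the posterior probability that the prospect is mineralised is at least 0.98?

Prior odds = 0.01/0.99 = 1/99.
Combined Bayes factor of the evidence already in hand = 2.2 × 40 × 0.6 = 52.8.
Odds after that evidence = (1/99) × 52.8 = 8/15.
Target odds = 0.98/0.02 = 49.
Need 2ⁿ ≥ 49 ÷ (8/15) = 91.875.
2⁶ = 64 falls short of 91.875 but 2⁷ = 128 reaches it, so n = 7.

7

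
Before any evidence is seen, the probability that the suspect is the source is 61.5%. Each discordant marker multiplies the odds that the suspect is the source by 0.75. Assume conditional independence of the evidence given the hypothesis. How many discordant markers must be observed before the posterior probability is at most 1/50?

Prior odds = 0.615/0.385 = 123/77.
Likelihood ratio per discordant marker = 0.75.
Target odds: 0.02 ÷ 0.98 = 1/49.
Require 0.75ⁿ ≤ 1/49 ÷ (123/77) = 11/861.
0.75¹⁵ ≈0.0133635 is still above 11/861 but 0.75¹⁶ ≈0.0100226 is at or below it, so n = 16.

16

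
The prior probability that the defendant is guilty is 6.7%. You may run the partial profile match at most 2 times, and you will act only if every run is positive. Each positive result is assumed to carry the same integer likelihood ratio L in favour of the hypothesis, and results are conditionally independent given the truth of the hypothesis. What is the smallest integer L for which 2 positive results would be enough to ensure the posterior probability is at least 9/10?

12

Prior odds = 0.067/0.933 = 67/933.
Target odds = 0.9/0.1 = 9.
Need L² ≥ 9 ÷ (67/933) = 8397/67.
11² = 121 < 8397/67 ≤ 144 = 12², so L = 12.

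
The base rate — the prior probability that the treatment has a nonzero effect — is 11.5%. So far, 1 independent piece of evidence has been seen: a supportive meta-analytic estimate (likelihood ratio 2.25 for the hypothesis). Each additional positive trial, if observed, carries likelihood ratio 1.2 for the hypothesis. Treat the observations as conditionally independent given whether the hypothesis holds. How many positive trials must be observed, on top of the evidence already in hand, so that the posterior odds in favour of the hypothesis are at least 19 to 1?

23

Prior odds = 0.115/0.885 = 23/177.
Bayes factor of the evidence already in hand = 2.25.
Odds after that evidence = (23/177) × 2.25 = 69/236.
Target odds = 19.
Need 1.2ⁿ ≥ 19 ÷ (69/236) = 4484/69.
1.2²² ≈55.2061 falls short of 4484/69 but 1.2²³ ≈66.2474 reaches it, so n = 23.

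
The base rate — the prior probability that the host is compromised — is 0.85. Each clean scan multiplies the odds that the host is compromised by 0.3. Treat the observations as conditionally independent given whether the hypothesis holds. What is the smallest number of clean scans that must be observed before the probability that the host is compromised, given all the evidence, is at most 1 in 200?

Prior odds: 0.85 ÷ 0.15 = 17/3.
Likelihood ratio per clean scan = 0.3.
Target odds: 0.005 ÷ 0.995 = 1/199.
Require 0.3ⁿ ≤ 1/199 ÷ (17/3) = 3/3383.
0.3⁵ = 243/100000 is still above 3/3383 but 0.3⁶ = 729/1000000 is at or below it, so n = 6.

6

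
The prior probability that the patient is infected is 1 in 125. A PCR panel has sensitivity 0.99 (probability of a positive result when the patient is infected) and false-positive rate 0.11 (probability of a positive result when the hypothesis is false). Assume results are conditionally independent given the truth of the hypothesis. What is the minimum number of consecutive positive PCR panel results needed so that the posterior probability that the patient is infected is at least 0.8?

Prior odds: 0.008 ÷ 0.992 = 1/124.
Likelihood ratio of a positive result = 0.99/0.11 = 9.
Target posterior odds = 0.8/0.2 = 4.
Need (1/124) × 9ⁿ ≥ 4, i.e. 9ⁿ ≥ 496.
9² = 81 falls short of 496 but 9³ = 729 reaches it, so n = 3.

3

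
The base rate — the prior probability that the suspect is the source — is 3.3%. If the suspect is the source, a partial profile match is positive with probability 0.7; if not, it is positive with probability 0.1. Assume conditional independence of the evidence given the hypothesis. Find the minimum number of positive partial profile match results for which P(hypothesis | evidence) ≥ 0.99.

5

Prior odds = 0.033/0.967 = 33/967.
Likelihood ratio of a positive = 0.7/0.1 = 7.
Target odds: 0.99 ÷ 0.01 = 99.
Need (33/967) × 7ⁿ ≥ 99, i.e. 7ⁿ ≥ 2901.
7⁴ = 2401 falls short of 2901 but 7⁵ = 16807 reaches it, so n = 5.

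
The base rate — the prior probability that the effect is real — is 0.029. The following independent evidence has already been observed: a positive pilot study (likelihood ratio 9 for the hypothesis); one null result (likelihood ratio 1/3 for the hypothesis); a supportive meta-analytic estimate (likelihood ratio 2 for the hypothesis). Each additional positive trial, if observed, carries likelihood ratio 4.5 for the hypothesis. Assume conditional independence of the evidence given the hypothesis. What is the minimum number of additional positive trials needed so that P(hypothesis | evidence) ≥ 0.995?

5

Prior odds = 0.029/0.971 = 29/971.
Combined Bayes factor of the evidence already in hand = 9 × (1/3) × 2 = 6.
Odds after that evidence = (29/971) × 6 = 174/971.
Target odds = 0.995/0.005 = 199.
Need 4.5ⁿ ≥ 199 ÷ (174/971) = 193229/174.
4.5⁴ = 410.0625 falls short of 193229/174 but 4.5⁵ = 1845.28125 reaches it, so n = 5.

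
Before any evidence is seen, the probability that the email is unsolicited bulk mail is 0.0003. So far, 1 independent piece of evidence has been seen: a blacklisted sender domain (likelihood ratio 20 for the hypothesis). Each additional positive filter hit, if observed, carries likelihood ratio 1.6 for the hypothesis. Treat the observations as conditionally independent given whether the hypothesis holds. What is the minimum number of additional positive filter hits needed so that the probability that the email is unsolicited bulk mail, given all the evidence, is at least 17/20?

Prior odds = 0.0003/0.9997 = 3/9997.
Bayes factor of the evidence already in hand = 20.
Odds after that evidence = (3/9997) × 20 = 60/9997.
Target odds = 0.85/0.15 = 17/3.
Need 1.6ⁿ ≥ 17/3 ÷ (60/9997) = 169949/180.
1.6¹⁴ ≈720.576 falls short of 169949/180 but 1.6¹⁵ ≈1152.92 reaches it, so n = 15.

15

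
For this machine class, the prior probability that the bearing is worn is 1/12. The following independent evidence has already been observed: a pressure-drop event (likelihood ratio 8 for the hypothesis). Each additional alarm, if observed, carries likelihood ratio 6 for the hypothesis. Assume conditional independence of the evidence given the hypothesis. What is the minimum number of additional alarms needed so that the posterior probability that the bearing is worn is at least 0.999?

Prior odds = (1/12)/(11/12) = 1/11.
Bayes factor of the evidence already in hand = 8.
Odds after that evidence = (1/11) × 8 = 8/11.
Target odds = 0.999/0.001 = 999.
Need 6ⁿ ≥ 999 ÷ (8/11) = 1373.625.
6⁴ = 1296 falls short of 1373.625 but 6⁵ = 7776 reaches it, so n = 5.

5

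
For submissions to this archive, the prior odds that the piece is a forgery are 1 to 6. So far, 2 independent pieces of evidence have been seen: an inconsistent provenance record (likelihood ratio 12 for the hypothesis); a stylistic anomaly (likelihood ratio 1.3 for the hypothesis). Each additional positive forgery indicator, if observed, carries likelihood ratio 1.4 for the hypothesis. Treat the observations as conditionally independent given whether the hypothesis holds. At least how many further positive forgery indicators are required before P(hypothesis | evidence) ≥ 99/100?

11

Prior odds = 1/6.
Combined Bayes factor of the evidence already in hand = 12 × 1.3 = 15.6.
Odds after that evidence = (1/6) × 15.6 = 2.6.
Target odds = 0.99/0.01 = 99.
Need 1.4ⁿ ≥ 99 ÷ 2.6 = 495/13.
1.4¹⁰ = 282475249/9765625 falls short of 495/13 but 1.4¹¹ ≈40.4957 reaches it, so n = 11.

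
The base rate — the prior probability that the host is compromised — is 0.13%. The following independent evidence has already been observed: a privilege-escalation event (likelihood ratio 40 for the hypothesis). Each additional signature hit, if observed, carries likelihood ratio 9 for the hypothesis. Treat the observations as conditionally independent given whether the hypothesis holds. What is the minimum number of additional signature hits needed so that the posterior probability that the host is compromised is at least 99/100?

4

Prior odds = 0.0013/0.9987 = 13/9987.
Bayes factor of the evidence already in hand = 40.
Odds after that evidence = (13/9987) × 40 = 520/9987.
Target odds = 0.99/0.01 = 99.
Need 9ⁿ ≥ 99 ÷ (520/9987) = 988713/520.
9³ = 729 falls short of 988713/520 but 9⁴ = 6561 reaches it, so n = 4.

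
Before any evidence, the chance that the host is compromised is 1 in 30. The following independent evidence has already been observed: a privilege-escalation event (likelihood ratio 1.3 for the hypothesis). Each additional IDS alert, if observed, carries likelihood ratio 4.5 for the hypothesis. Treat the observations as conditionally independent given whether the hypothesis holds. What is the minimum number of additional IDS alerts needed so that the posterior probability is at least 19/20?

Prior odds = (1/30)/(29/30) = 1/29.
Bayes factor of the evidence already in hand = 1.3.
Odds after that evidence = (1/29) × 1.3 = 13/290.
Target odds = 0.95/0.05 = 19.
Need 4.5ⁿ ≥ 19 ÷ (13/290) = 5510/13.
4.5⁴ = 410.0625 falls short of 5510/13 but 4.5⁵ = 1845.28125 reaches it, so n = 5.

5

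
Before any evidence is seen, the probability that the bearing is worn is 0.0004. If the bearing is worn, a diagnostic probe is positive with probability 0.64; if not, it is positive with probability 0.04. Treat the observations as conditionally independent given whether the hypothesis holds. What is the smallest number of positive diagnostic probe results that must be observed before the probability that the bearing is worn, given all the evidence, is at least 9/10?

Prior odds: 0.0004 ÷ 0.9996 = 1/2499.
Likelihood ratio of a positive = 0.64/0.04 = 16.
Target odds: 0.9 ÷ 0.1 = 9.
Require 16ⁿ ≥ 9 ÷ (1/2499) = 22491.
16³ = 4096 falls short of 22491 but 16⁴ = 65536 reaches it, so n = 4.

4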